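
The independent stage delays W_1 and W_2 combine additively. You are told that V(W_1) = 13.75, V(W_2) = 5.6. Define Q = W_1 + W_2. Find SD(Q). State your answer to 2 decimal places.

By independence, V(Q) = (1)²V(W_1) + (1)²V(W_2)
= (1)²·13.75 + (1)²·5.6 = 19.35
SD(Q) = √19.35 ≈ 4.40

4.40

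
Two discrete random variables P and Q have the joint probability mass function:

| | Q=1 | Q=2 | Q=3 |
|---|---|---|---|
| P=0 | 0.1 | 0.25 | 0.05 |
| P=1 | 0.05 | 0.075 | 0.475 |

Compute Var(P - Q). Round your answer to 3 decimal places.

E[P] = 0.6,  E[Q] = 2.375,  E[PQ] = 1.625
Var(P) = 0.6 − (0.6)² = 0.24;  Var(Q) = 6.175 − (2.375)² = 0.534375
Cov(P,Q) = 1.625 − (0.6)(2.375) = 0.2
Var(P - Q) = (1)²·0.24 + (-1)²·0.534375 + 2·(1)·(-1)·0.2 = 0.374375

0.374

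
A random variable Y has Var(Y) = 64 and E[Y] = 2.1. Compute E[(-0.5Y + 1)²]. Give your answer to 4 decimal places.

16.0025

E[-0.5Y + 1] = -0.5·2.1 + 1 = -0.05
Var(-0.5Y + 1) = (-0.5)²·64 = 16
E[(-0.5Y + 1)²] = Var((-0.5Y + 1)) + (E[(-0.5Y + 1)])² = 16 + (-0.05)² = 16.0025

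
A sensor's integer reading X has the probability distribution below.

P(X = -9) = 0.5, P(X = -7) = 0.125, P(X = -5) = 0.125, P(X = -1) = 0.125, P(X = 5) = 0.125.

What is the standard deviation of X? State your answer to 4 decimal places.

E[X] = (-9)(0.5) + (-7)(0.125) + (-5)(0.125) + (-1)(0.125) + (5)(0.125) = -5.5
E[X²] = (-9)²(0.5) + (-7)²(0.125) + (-5)²(0.125) + (-1)²(0.125) + (5)²(0.125) = 53
V(X) = E[X²] − (E[X])² = 53 − (-5.5)² = 22.75
sd(X) = √22.75 ≈ 4.7697

4.7697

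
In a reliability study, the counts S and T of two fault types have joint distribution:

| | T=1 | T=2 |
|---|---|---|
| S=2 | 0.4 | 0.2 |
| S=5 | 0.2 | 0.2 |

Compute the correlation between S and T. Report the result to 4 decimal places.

E[S] = 3.2,  E[T] = 1.4
E[ST] = 4.6
Cov(S,T) = E[ST] − E[S]E[T] = 4.6 − (3.2)(1.4) = 0.12
V(S) = 2.16,  V(T) = 0.24
ρ = 0.12 / √(2.16·0.24) ≈ 0.1667

0.1667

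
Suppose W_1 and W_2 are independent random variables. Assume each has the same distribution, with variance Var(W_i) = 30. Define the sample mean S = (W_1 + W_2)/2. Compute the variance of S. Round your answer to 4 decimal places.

15.0000

By independence, Var(S) = (0.5)²Var(W_1) + (0.5)²Var(W_2)
= (0.5)²·30 + (0.5)²·30 = 15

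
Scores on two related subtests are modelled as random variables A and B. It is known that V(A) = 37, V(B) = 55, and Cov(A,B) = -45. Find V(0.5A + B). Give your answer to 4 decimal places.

19.2500

V(0.5A + B) = (0.5)²·V(A) + (1)²·V(B) + 2·(0.5)·(1)·Cov(A,B)
= 0.25·37 + 1·55 + 1·-45 = 19.25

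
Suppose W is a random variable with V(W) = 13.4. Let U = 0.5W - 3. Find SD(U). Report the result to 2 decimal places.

1.83

V(0.5W - 3) = (0.5)²·13.4 = 3.35
SD(U) = √3.35 ≈ 1.83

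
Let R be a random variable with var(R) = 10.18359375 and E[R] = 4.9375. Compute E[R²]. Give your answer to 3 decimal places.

34.563

E[R²] = var(R) + (E[R])² = 10.18359375 + (4.9375)² = 34.5625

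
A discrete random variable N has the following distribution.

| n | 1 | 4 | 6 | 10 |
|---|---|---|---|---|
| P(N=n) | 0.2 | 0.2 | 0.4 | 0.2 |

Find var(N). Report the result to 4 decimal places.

E[N] = (1)(0.2) + (4)(0.2) + (6)(0.4) + (10)(0.2) = 5.4
E[N²] = (1)²(0.2) + (4)²(0.2) + (6)²(0.4) + (10)²(0.2) = 37.8
var(N) = E[N²] − (E[N])² = 37.8 − (5.4)² = 8.64

8.6400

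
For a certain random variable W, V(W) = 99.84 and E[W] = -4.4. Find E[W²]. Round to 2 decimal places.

E[W²] = V(W) + (E[W])² = 99.84 + (-4.4)² = 119.2

119.20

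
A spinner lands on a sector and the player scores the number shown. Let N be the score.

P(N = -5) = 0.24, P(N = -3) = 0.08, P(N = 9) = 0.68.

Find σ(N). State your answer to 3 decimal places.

E[N] = (-5)(0.24) + (-3)(0.08) + (9)(0.68) = 4.68
E[N²] = (-5)²(0.24) + (-3)²(0.08) + (9)²(0.68) = 61.8
V(N) = E[N²] − (E[N])² = 61.8 − (4.68)² = 39.8976
σ(N) = √39.8976 ≈ 6.316

6.316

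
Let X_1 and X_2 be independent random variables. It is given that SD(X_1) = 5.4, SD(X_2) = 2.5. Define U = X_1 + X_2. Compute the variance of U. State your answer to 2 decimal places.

Var(X_1) = 29.16, Var(X_2) = 6.25
By independence, Var(U) = (1)²Var(X_1) + (1)²Var(X_2)
= (1)²·29.16 + (1)²·6.25 = 35.41

35.41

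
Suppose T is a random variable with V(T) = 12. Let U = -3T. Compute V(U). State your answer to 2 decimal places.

V(-3T) = (-3)²·V(T) = 9·12 = 108

108.00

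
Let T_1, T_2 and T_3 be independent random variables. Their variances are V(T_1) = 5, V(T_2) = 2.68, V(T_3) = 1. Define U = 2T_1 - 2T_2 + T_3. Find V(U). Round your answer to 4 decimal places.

By independence, V(U) = (2)²V(T_1) + (-2)²V(T_2) + (1)²V(T_3)
= (2)²·5 + (-2)²·2.68 + (1)²·1 = 31.72

31.7200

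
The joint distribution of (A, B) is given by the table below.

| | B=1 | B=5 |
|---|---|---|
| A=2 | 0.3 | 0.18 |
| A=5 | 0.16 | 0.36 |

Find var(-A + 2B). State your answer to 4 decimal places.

E[A] = 3.56,  E[B] = 3.16,  E[AB] = 12.2
var(A) = 14.92 − (3.56)² = 2.2464;  var(B) = 13.96 − (3.16)² = 3.9744
Cov(A,B) = 12.2 − (3.56)(3.16) = 0.9504
var(-A + 2B) = (-1)²·2.2464 + (2)²·3.9744 + 2·(-1)·(2)·0.9504 = 14.3424

14.3424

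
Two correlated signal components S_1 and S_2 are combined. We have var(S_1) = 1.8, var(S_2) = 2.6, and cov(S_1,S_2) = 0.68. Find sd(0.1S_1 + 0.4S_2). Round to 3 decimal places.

0.699

var(0.1S_1 + 0.4S_2) = (0.1)²·var(S_1) + (0.4)²·var(S_2) + 2·(0.1)·(0.4)·cov(S_1,S_2)
= 0.01·1.8 + 0.16·2.6 + 0.08·0.68 = 0.4884
sd(0.1S_1 + 0.4S_2) = √0.4884 ≈ 0.699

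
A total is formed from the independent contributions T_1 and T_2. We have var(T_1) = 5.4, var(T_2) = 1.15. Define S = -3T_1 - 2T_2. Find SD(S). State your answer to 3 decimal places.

7.294

By independence, var(S) = (-3)²var(T_1) + (-2)²var(T_2)
= (-3)²·5.4 + (-2)²·1.15 = 53.2
SD(S) = √53.2 ≈ 7.294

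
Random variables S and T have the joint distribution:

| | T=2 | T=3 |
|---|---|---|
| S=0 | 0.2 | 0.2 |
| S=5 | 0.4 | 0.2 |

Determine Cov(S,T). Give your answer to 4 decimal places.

E[S] = 3,  E[T] = 2.4
E[ST] = 7
Cov(S,T) = E[ST] − E[S]E[T] = 7 − (3)(2.4) = -0.2

-0.2000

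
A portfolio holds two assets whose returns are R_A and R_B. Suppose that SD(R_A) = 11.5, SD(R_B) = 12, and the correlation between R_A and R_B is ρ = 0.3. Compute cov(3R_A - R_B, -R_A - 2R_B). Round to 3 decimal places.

-315.750

var(R_A) = (11.5)² = 132.25;  var(R_B) = (12)² = 144
cov(R_A,R_B) = ρ·SD(R_A)·SD(R_B) = 0.3·11.5·12 = 41.4
cov(3R_A - R_B, -R_A - 2R_B) = (3)(-1)var(R_A) + (-1)(-2)var(R_B) + [(3)(-2) + (-1)(-1)]cov(R_A,R_B)
= -3·132.25 + 2·144 + -5·41.4 = -315.75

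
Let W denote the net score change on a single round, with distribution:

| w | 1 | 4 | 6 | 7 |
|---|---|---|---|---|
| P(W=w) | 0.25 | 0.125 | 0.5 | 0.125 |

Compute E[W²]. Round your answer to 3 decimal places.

26.375

E[W²] = (1)²(0.25) + (4)²(0.125) + (6)²(0.5) + (7)²(0.125) = 26.375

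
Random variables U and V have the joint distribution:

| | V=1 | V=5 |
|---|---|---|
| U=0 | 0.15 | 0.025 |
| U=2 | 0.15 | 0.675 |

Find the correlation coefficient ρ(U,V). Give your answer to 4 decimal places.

E[U] = 1.65,  E[V] = 3.8
E[UV] = 7.05
Cov(U,V) = E[UV] − E[U]E[V] = 7.05 − (1.65)(3.8) = 0.78
Var(U) = 0.5775,  Var(V) = 3.36
ρ = 0.78 / √(0.5775·3.36) ≈ 0.5599

0.5599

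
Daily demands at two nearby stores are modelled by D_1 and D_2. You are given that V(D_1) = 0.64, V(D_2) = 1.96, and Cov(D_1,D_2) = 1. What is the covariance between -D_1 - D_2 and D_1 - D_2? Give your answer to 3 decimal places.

1.320

Cov(-D_1 - D_2, D_1 - D_2) = (-1)(1)V(D_1) + (-1)(-1)V(D_2) + [(-1)(-1) + (-1)(1)]Cov(D_1,D_2)
= -1·0.64 + 1·1.96 + 0·1 = 1.32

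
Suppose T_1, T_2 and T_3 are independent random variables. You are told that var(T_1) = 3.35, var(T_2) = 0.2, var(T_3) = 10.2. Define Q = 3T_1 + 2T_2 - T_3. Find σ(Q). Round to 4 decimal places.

6.4148

By independence, var(Q) = (3)²var(T_1) + (2)²var(T_2) + (-1)²var(T_3)
= (3)²·3.35 + (2)²·0.2 + (-1)²·10.2 = 41.15
σ(Q) = √41.15 ≈ 6.4148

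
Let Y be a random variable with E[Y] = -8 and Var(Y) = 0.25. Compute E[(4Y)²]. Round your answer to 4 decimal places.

1028.0000

E[4Y] = 4·-8 = -32
Var(4Y) = (4)²·0.25 = 4
E[(4Y)²] = Var((4Y)) + (E[(4Y)])² = 4 + (-32)² = 1028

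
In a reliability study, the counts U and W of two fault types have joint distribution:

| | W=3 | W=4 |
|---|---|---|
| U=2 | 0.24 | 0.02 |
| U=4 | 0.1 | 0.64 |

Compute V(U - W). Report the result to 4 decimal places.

0.3876

E[U] = 3.48,  E[W] = 3.66,  E[UW] = 13.04
V(U) = 12.88 − (3.48)² = 0.7696;  V(W) = 13.62 − (3.66)² = 0.2244
Cov(U,W) = 13.04 − (3.48)(3.66) = 0.3032
V(U - W) = (1)²·0.7696 + (-1)²·0.2244 + 2·(1)·(-1)·0.3032 = 0.3876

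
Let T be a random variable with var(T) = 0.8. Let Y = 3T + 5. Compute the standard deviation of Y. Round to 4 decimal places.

var(3T + 5) = (3)²·0.8 = 7.2
sd(Y) = √7.2 ≈ 2.6833

2.6833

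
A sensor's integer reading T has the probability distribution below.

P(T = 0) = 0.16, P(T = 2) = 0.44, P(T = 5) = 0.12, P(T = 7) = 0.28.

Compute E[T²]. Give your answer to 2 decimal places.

18.48

E[T²] = (0)²(0.16) + (2)²(0.44) + (5)²(0.12) + (7)²(0.28) = 18.48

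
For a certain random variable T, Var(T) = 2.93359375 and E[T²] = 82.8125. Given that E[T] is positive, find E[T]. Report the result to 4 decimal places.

8.9375

(E[T])² = E[T²] − Var(T) = 82.8125 − 2.93359375 = 79.87890625
E[T] = √79.87890625 = 8.9375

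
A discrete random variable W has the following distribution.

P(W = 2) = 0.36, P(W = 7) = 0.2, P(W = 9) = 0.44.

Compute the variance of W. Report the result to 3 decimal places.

9.914

E[W] = (2)(0.36) + (7)(0.2) + (9)(0.44) = 6.08
E[W²] = (2)²(0.36) + (7)²(0.2) + (9)²(0.44) = 46.88
Var(W) = E[W²] − (E[W])² = 46.88 − (6.08)² = 9.9136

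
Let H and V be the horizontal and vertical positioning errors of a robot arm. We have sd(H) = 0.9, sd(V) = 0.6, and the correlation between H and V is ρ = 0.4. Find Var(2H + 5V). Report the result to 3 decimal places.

Var(H) = (0.9)² = 0.81;  Var(V) = (0.6)² = 0.36
Cov(H,V) = ρ·sd(H)·sd(V) = 0.4·0.9·0.6 = 0.216
Var(2H + 5V) = (2)²·Var(H) + (5)²·Var(V) + 2·(2)·(5)·Cov(H,V)
= 4·0.81 + 25·0.36 + 20·0.216 = 16.56

16.560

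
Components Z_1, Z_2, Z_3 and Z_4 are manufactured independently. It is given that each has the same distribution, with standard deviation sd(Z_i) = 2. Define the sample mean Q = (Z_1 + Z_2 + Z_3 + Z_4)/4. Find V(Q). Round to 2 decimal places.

1.00

V(Z_i) = (2)² = 4
By independence, V(Q) = (0.25)²V(Z_1) + (0.25)²V(Z_2) + (0.25)²V(Z_3) + (0.25)²V(Z_4)
= (0.25)²·4 + (0.25)²·4 + (0.25)²·4 + (0.25)²·4 = 1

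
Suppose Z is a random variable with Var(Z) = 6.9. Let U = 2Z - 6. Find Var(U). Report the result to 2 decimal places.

Var(2Z - 6) = (2)²·Var(Z) = 4·6.9 = 27.6

27.60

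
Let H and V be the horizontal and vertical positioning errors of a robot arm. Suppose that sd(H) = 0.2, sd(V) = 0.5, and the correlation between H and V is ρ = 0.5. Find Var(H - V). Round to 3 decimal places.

0.190

Var(H) = (0.2)² = 0.04;  Var(V) = (0.5)² = 0.25
cov(H,V) = ρ·sd(H)·sd(V) = 0.5·0.2·0.5 = 0.05
Var(H - V) = (1)²·Var(H) + (-1)²·Var(V) + 2·(1)·(-1)·cov(H,V)
= 1·0.04 + 1·0.25 + -2·0.05 = 0.19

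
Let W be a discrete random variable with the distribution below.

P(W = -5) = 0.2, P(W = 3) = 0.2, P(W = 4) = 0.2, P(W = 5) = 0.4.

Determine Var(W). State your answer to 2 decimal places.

14.24

E[W] = (-5)(0.2) + (3)(0.2) + (4)(0.2) + (5)(0.4) = 2.4
E[W²] = (-5)²(0.2) + (3)²(0.2) + (4)²(0.2) + (5)²(0.4) = 20
Var(W) = E[W²] − (E[W])² = 20 − (2.4)² = 14.24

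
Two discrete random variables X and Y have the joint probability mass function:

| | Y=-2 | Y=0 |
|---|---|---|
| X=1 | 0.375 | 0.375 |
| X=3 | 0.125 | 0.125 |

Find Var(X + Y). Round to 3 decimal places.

E[X] = 1.5,  E[Y] = -1,  E[XY] = -1.5
Var(X) = 3 − (1.5)² = 0.75;  Var(Y) = 2 − (-1)² = 1
cov(X,Y) = -1.5 − (1.5)(-1) = 0
Var(X + Y) = (1)²·0.75 + (1)²·1 + 2·(1)·(1)·0 = 1.75

1.750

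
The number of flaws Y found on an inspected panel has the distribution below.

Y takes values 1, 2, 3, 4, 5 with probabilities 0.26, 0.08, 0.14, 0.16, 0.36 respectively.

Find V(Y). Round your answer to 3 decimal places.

2.642

E[Y] = (1)(0.26) + (2)(0.08) + (3)(0.14) + (4)(0.16) + (5)(0.36) = 3.28
E[Y²] = (1)²(0.26) + (2)²(0.08) + (3)²(0.14) + (4)²(0.16) + (5)²(0.36) = 13.4
V(Y) = E[Y²] − (E[Y])² = 13.4 − (3.28)² = 2.6416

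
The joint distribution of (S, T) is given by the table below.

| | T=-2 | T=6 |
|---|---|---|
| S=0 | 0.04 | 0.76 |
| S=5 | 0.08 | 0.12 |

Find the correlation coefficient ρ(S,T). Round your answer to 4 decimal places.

-0.4308

E[S] = 1,  E[T] = 5.04
E[ST] = 2.8
cov(S,T) = E[ST] − E[S]E[T] = 2.8 − (1)(5.04) = -2.24
var(S) = 4,  var(T) = 6.7584
ρ = -2.24 / √(4·6.7584) ≈ -0.4308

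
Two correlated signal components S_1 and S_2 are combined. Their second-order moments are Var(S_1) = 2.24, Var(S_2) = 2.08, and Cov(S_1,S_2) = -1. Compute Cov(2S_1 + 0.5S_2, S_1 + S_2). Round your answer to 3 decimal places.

Cov(2S_1 + 0.5S_2, S_1 + S_2) = (2)(1)Var(S_1) + (0.5)(1)Var(S_2) + [(2)(1) + (0.5)(1)]Cov(S_1,S_2)
= 2·2.24 + 0.5·2.08 + 2.5·-1 = 3.02

3.020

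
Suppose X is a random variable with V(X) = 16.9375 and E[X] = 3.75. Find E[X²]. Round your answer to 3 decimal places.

31.000

E[X²] = V(X) + (E[X])² = 16.9375 + (3.75)² = 31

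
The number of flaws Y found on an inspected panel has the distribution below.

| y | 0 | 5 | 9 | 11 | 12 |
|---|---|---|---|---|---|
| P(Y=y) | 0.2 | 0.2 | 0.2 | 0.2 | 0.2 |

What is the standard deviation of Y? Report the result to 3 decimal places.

4.409

E[Y] = (0)(0.2) + (5)(0.2) + (9)(0.2) + (11)(0.2) + (12)(0.2) = 7.4
E[Y²] = (0)²(0.2) + (5)²(0.2) + (9)²(0.2) + (11)²(0.2) + (12)²(0.2) = 74.2
var(Y) = E[Y²] − (E[Y])² = 74.2 − (7.4)² = 19.44
SD(Y) = √19.44 ≈ 4.409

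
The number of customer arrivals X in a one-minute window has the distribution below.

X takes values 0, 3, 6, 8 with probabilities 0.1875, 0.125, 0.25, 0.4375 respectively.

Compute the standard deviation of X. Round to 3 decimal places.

E[X] = (0)(0.1875) + (3)(0.125) + (6)(0.25) + (8)(0.4375) = 5.375
E[X²] = (0)²(0.1875) + (3)²(0.125) + (6)²(0.25) + (8)²(0.4375) = 38.125
Var(X) = E[X²] − (E[X])² = 38.125 − (5.375)² = 9.234375
SD(X) = √9.234375 ≈ 3.039

3.039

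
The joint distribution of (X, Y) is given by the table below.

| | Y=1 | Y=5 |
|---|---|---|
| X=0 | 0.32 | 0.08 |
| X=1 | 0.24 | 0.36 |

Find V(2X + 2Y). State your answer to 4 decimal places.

E[X] = 0.6,  E[Y] = 2.76,  E[XY] = 2.04
V(X) = 0.6 − (0.6)² = 0.24;  V(Y) = 11.56 − (2.76)² = 3.9424
cov(X,Y) = 2.04 − (0.6)(2.76) = 0.384
V(2X + 2Y) = (2)²·0.24 + (2)²·3.9424 + 2·(2)·(2)·0.384 = 19.8016

19.8016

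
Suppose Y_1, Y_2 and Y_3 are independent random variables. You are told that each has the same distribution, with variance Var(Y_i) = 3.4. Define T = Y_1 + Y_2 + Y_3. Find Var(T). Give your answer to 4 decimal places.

By independence, Var(T) = (1)²Var(Y_1) + (1)²Var(Y_2) + (1)²Var(Y_3)
= (1)²·3.4 + (1)²·3.4 + (1)²·3.4 = 10.2

10.2000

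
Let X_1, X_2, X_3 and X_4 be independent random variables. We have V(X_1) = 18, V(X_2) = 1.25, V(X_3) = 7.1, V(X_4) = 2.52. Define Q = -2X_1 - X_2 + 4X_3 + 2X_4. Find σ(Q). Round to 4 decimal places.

By independence, V(Q) = (-2)²V(X_1) + (-1)²V(X_2) + (4)²V(X_3) + (2)²V(X_4)
= (-2)²·18 + (-1)²·1.25 + (4)²·7.1 + (2)²·2.52 = 196.93
σ(Q) = √196.93 ≈ 14.0332

14.0332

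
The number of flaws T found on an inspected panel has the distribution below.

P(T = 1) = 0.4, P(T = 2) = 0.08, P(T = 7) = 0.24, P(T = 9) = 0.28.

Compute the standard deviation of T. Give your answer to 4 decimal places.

E[T] = (1)(0.4) + (2)(0.08) + (7)(0.24) + (9)(0.28) = 4.76
E[T²] = (1)²(0.4) + (2)²(0.08) + (7)²(0.24) + (9)²(0.28) = 35.16
V(T) = E[T²] − (E[T])² = 35.16 − (4.76)² = 12.5024
SD(T) = √12.5024 ≈ 3.5359

3.5359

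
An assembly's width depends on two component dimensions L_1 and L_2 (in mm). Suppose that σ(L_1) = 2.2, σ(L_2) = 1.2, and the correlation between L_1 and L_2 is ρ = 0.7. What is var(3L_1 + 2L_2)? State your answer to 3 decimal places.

var(L_1) = (2.2)² = 4.84;  var(L_2) = (1.2)² = 1.44
Cov(L_1,L_2) = ρ·σ(L_1)·σ(L_2) = 0.7·2.2·1.2 = 1.848
var(3L_1 + 2L_2) = (3)²·var(L_1) + (2)²·var(L_2) + 2·(3)·(2)·Cov(L_1,L_2)
= 9·4.84 + 4·1.44 + 12·1.848 = 71.496

71.496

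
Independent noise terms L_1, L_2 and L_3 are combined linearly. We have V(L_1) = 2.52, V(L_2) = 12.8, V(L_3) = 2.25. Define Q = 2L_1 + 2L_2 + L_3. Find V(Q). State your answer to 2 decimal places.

By independence, V(Q) = (2)²V(L_1) + (2)²V(L_2) + (1)²V(L_3)
= (2)²·2.52 + (2)²·12.8 + (1)²·2.25 = 63.53

63.53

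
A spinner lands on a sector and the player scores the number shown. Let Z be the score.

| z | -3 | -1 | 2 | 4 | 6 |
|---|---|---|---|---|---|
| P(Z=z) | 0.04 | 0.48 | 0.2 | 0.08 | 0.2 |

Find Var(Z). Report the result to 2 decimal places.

E[Z] = (-3)(0.04) + (-1)(0.48) + (2)(0.2) + (4)(0.08) + (6)(0.2) = 1.32
E[Z²] = (-3)²(0.04) + (-1)²(0.48) + (2)²(0.2) + (4)²(0.08) + (6)²(0.2) = 10.12
Var(Z) = E[Z²] − (E[Z])² = 10.12 − (1.32)² = 8.3776

8.38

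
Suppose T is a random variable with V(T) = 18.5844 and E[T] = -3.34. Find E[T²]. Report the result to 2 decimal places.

E[T²] = V(T) + (E[T])² = 18.5844 + (-3.34)² = 29.74

29.74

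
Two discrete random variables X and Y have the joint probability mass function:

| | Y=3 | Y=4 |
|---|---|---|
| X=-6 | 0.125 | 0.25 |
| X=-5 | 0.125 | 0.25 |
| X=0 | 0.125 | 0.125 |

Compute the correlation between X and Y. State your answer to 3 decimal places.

-0.147

E[X] = -4.125,  E[Y] = 3.625
E[XY] = -15.125
Cov(X,Y) = E[XY] − E[X]E[Y] = -15.125 − (-4.125)(3.625) = -0.171875
Var(X) = 5.859375,  Var(Y) = 0.234375
ρ = -0.171875 / √(5.859375·0.234375) ≈ -0.147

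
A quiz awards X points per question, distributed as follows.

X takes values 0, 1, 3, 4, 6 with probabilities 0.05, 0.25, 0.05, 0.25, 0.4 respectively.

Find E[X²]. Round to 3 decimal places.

E[X²] = (0)²(0.05) + (1)²(0.25) + (3)²(0.05) + (4)²(0.25) + (6)²(0.4) = 19.1

19.100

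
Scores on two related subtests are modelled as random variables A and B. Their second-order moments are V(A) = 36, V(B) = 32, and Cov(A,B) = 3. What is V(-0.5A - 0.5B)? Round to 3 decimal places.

18.500

V(-0.5A - 0.5B) = (-0.5)²·V(A) + (-0.5)²·V(B) + 2·(-0.5)·(-0.5)·Cov(A,B)
= 0.25·36 + 0.25·32 + 0.5·3 = 18.5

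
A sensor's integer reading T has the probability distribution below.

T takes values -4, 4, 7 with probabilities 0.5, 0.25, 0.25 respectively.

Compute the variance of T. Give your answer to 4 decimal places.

E[T] = (-4)(0.5) + (4)(0.25) + (7)(0.25) = 0.75
E[T²] = (-4)²(0.5) + (4)²(0.25) + (7)²(0.25) = 24.25
V(T) = E[T²] − (E[T])² = 24.25 − (0.75)² = 23.6875

23.6875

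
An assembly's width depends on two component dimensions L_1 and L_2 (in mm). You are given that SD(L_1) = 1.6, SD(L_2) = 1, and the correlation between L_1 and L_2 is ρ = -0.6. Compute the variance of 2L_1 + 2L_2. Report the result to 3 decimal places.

Var(L_1) = (1.6)² = 2.56;  Var(L_2) = (1)² = 1
Cov(L_1,L_2) = ρ·SD(L_1)·SD(L_2) = -0.6·1.6·1 = -0.96
Var(2L_1 + 2L_2) = (2)²·Var(L_1) + (2)²·Var(L_2) + 2·(2)·(2)·Cov(L_1,L_2)
= 4·2.56 + 4·1 + 8·-0.96 = 6.56

6.560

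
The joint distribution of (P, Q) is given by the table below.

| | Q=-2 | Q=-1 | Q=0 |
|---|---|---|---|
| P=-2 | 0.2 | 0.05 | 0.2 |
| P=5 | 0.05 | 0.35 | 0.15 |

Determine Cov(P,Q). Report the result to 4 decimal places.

E[P] = 1.85,  E[Q] = -0.9
E[PQ] = -1.35
Cov(P,Q) = E[PQ] − E[P]E[Q] = -1.35 − (1.85)(-0.9) = 0.315

0.3150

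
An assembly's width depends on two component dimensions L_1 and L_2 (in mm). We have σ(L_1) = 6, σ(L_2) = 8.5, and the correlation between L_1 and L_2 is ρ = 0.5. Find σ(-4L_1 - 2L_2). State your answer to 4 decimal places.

Var(L_1) = (6)² = 36;  Var(L_2) = (8.5)² = 72.25
Cov(L_1,L_2) = ρ·σ(L_1)·σ(L_2) = 0.5·6·8.5 = 25.5
Var(-4L_1 - 2L_2) = (-4)²·Var(L_1) + (-2)²·Var(L_2) + 2·(-4)·(-2)·Cov(L_1,L_2)
= 16·36 + 4·72.25 + 16·25.5 = 1273
σ(-4L_1 - 2L_2) = √1273 ≈ 35.6791

35.6791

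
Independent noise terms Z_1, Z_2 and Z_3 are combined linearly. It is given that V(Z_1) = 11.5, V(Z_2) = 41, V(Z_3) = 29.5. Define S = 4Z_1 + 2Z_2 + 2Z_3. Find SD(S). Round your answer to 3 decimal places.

21.587

By independence, V(S) = (4)²V(Z_1) + (2)²V(Z_2) + (2)²V(Z_3)
= (4)²·11.5 + (2)²·41 + (2)²·29.5 = 466
SD(S) = √466 ≈ 21.587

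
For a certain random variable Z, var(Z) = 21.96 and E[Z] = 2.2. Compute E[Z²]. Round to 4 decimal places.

26.8000

E[Z²] = var(Z) + (E[Z])² = 21.96 + (2.2)² = 26.8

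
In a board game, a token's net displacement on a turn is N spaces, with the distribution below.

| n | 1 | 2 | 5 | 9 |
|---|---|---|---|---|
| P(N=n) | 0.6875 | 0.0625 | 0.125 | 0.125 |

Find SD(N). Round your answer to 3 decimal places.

E[N] = (1)(0.6875) + (2)(0.0625) + (5)(0.125) + (9)(0.125) = 2.5625
E[N²] = (1)²(0.6875) + (2)²(0.0625) + (5)²(0.125) + (9)²(0.125) = 14.1875
var(N) = E[N²] − (E[N])² = 14.1875 − (2.5625)² = 7.62109375
SD(N) = √7.62109375 ≈ 2.761

2.761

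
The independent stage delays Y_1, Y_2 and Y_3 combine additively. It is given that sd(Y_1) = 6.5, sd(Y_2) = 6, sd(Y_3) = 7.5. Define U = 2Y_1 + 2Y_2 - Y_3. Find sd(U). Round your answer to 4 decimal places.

19.2159

Var(Y_1) = 42.25, Var(Y_2) = 36, Var(Y_3) = 56.25
By independence, Var(U) = (2)²Var(Y_1) + (2)²Var(Y_2) + (-1)²Var(Y_3)
= (2)²·42.25 + (2)²·36 + (-1)²·56.25 = 369.25
sd(U) = √369.25 ≈ 19.2159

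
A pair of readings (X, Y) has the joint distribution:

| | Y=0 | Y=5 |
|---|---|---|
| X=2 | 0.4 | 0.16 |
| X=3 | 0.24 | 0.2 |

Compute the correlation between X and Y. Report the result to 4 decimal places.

E[X] = 2.44,  E[Y] = 1.8
E[XY] = 4.6
Cov(X,Y) = E[XY] − E[X]E[Y] = 4.6 − (2.44)(1.8) = 0.208
Var(X) = 0.2464,  Var(Y) = 5.76
ρ = 0.208 / √(0.2464·5.76) ≈ 0.1746

0.1746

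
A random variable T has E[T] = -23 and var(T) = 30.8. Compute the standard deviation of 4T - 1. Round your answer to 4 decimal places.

var(4T - 1) = (4)²·30.8 = 492.8
SD(4T - 1) = √492.8 ≈ 22.1991

22.1991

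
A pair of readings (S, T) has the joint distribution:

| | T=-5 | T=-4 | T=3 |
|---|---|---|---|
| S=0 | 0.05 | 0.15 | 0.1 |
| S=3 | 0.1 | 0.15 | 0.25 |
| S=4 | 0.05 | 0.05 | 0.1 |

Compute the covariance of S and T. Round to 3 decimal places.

E[S] = 2.3,  E[T] = -1.05
E[ST] = -1.65
Cov(S,T) = E[ST] − E[S]E[T] = -1.65 − (2.3)(-1.05) = 0.765

0.765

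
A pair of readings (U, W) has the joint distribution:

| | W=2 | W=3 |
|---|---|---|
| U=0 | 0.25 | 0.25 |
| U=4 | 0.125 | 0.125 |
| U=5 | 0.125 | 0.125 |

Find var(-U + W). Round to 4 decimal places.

E[U] = 2.25,  E[W] = 2.5,  E[UW] = 5.625
var(U) = 10.25 − (2.25)² = 5.1875;  var(W) = 6.5 − (2.5)² = 0.25
Cov(U,W) = 5.625 − (2.25)(2.5) = 0
var(-U + W) = (-1)²·5.1875 + (1)²·0.25 + 2·(-1)·(1)·0 = 5.4375

5.4375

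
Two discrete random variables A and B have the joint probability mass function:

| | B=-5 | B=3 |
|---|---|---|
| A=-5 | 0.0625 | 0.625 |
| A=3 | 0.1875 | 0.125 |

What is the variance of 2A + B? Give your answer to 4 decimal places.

E[A] = -2.5,  E[B] = 1,  E[AB] = -9.5
Var(A) = 20 − (-2.5)² = 13.75;  Var(B) = 13 − (1)² = 12
Cov(A,B) = -9.5 − (-2.5)(1) = -7
Var(2A + B) = (2)²·13.75 + (1)²·12 + 2·(2)·(1)·-7 = 39

39.0000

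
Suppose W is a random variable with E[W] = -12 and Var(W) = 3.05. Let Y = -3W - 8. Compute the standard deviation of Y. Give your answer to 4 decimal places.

Var(-3W - 8) = (-3)²·3.05 = 27.45
SD(Y) = √27.45 ≈ 5.2393

5.2393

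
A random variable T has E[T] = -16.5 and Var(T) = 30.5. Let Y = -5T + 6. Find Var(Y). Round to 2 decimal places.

Var(-5T + 6) = (-5)²·Var(T) = 25·30.5 = 762.5

762.50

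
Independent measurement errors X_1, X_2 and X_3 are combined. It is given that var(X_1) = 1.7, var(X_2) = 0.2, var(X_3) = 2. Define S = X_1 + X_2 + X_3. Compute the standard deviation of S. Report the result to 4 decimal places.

By independence, var(S) = (1)²var(X_1) + (1)²var(X_2) + (1)²var(X_3)
= (1)²·1.7 + (1)²·0.2 + (1)²·2 = 3.9
σ(S) = √3.9 ≈ 1.9748

1.9748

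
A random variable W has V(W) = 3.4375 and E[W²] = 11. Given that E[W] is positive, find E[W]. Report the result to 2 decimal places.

(E[W])² = E[W²] − V(W) = 11 − 3.4375 = 7.5625
E[W] = √7.5625 = 2.75

2.75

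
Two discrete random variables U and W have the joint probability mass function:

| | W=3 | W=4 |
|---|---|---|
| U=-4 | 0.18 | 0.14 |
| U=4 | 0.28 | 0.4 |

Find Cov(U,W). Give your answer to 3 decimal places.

0.262

E[U] = 1.44,  E[W] = 3.54
E[UW] = 5.36
Cov(U,W) = E[UW] − E[U]E[W] = 5.36 − (1.44)(3.54) = 0.2624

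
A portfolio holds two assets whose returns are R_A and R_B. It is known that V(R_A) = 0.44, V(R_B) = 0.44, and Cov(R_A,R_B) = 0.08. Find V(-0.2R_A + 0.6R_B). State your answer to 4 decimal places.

V(-0.2R_A + 0.6R_B) = (-0.2)²·V(R_A) + (0.6)²·V(R_B) + 2·(-0.2)·(0.6)·Cov(R_A,R_B)
= 0.04·0.44 + 0.36·0.44 + -0.24·0.08 = 0.1568

0.1568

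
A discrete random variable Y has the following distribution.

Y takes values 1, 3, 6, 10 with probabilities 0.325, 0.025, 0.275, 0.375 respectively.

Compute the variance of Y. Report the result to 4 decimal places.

E[Y] = (1)(0.325) + (3)(0.025) + (6)(0.275) + (10)(0.375) = 5.8
E[Y²] = (1)²(0.325) + (3)²(0.025) + (6)²(0.275) + (10)²(0.375) = 47.95
Var(Y) = E[Y²] − (E[Y])² = 47.95 − (5.8)² = 14.31

14.3100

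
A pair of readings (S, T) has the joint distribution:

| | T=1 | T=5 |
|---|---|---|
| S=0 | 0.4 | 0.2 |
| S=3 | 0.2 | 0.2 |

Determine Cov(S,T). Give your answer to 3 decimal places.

E[S] = 1.2,  E[T] = 2.6
E[ST] = 3.6
Cov(S,T) = E[ST] − E[S]E[T] = 3.6 − (1.2)(2.6) = 0.48

0.480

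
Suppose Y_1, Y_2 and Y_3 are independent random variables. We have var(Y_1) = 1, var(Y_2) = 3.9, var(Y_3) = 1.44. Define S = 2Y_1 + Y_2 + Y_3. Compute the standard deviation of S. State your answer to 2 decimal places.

3.06

By independence, var(S) = (2)²var(Y_1) + (1)²var(Y_2) + (1)²var(Y_3)
= (2)²·1 + (1)²·3.9 + (1)²·1.44 = 9.34
sd(S) = √9.34 ≈ 3.06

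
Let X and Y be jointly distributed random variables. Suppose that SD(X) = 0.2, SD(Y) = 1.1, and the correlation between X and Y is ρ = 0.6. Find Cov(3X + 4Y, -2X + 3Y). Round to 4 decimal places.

14.4120

Var(X) = (0.2)² = 0.04;  Var(Y) = (1.1)² = 1.21
Cov(X,Y) = ρ·SD(X)·SD(Y) = 0.6·0.2·1.1 = 0.132
Cov(3X + 4Y, -2X + 3Y) = (3)(-2)Var(X) + (4)(3)Var(Y) + [(3)(3) + (4)(-2)]Cov(X,Y)
= -6·0.04 + 12·1.21 + 1·0.132 = 14.412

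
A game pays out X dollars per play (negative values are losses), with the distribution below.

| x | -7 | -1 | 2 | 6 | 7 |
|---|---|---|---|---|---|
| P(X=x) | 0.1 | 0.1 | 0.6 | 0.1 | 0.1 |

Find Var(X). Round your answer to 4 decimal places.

E[X] = (-7)(0.1) + (-1)(0.1) + (2)(0.6) + (6)(0.1) + (7)(0.1) = 1.7
E[X²] = (-7)²(0.1) + (-1)²(0.1) + (2)²(0.6) + (6)²(0.1) + (7)²(0.1) = 15.9
Var(X) = E[X²] − (E[X])² = 15.9 − (1.7)² = 13.01

13.0100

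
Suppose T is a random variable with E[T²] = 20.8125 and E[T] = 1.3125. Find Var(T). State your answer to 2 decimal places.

Var(T) = 20.8125 − (1.3125)² = 19.08984375

19.09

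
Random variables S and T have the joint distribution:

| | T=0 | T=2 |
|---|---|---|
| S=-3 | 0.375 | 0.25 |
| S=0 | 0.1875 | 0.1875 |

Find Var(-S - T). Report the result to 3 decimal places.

3.375

E[S] = -1.875,  E[T] = 0.875,  E[ST] = -1.5
Var(S) = 5.625 − (-1.875)² = 2.109375;  Var(T) = 1.75 − (0.875)² = 0.984375
Cov(S,T) = -1.5 − (-1.875)(0.875) = 0.140625
Var(-S - T) = (-1)²·2.109375 + (-1)²·0.984375 + 2·(-1)·(-1)·0.140625 = 3.375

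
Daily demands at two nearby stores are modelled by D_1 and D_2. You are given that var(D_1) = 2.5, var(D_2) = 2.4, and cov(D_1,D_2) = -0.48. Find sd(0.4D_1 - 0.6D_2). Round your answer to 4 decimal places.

var(0.4D_1 - 0.6D_2) = (0.4)²·var(D_1) + (-0.6)²·var(D_2) + 2·(0.4)·(-0.6)·cov(D_1,D_2)
= 0.16·2.5 + 0.36·2.4 + -0.48·-0.48 = 1.4944
sd(0.4D_1 - 0.6D_2) = √1.4944 ≈ 1.2225

1.2225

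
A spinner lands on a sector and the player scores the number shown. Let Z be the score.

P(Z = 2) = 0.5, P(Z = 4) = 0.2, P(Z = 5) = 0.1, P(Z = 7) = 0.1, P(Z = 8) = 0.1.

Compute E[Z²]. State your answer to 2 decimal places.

E[Z²] = (2)²(0.5) + (4)²(0.2) + (5)²(0.1) + (7)²(0.1) + (8)²(0.1) = 19

19.00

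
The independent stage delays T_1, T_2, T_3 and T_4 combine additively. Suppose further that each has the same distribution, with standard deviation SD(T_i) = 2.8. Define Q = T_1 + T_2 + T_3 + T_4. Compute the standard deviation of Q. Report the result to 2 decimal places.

var(T_i) = (2.8)² = 7.84
By independence, var(Q) = (1)²var(T_1) + (1)²var(T_2) + (1)²var(T_3) + (1)²var(T_4)
= (1)²·7.84 + (1)²·7.84 + (1)²·7.84 + (1)²·7.84 = 31.36
SD(Q) = √31.36 ≈ 5.60

5.60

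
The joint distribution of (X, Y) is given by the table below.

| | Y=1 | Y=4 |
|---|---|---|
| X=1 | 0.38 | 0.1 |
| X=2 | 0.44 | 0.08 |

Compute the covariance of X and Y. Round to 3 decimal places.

E[X] = 1.52,  E[Y] = 1.54
E[XY] = 2.3
Cov(X,Y) = E[XY] − E[X]E[Y] = 2.3 − (1.52)(1.54) = -0.0408

-0.041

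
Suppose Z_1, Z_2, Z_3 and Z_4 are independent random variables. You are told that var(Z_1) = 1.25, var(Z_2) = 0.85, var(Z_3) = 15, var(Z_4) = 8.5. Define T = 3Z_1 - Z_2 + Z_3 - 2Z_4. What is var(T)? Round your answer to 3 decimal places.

61.100

By independence, var(T) = (3)²var(Z_1) + (-1)²var(Z_2) + (1)²var(Z_3) + (-2)²var(Z_4)
= (3)²·1.25 + (-1)²·0.85 + (1)²·15 + (-2)²·8.5 = 61.1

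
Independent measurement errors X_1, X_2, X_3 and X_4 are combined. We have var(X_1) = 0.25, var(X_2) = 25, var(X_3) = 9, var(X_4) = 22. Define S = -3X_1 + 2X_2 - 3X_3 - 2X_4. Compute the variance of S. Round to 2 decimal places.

271.25

By independence, var(S) = (-3)²var(X_1) + (2)²var(X_2) + (-3)²var(X_3) + (-2)²var(X_4)
= (-3)²·0.25 + (2)²·25 + (-3)²·9 + (-2)²·22 = 271.25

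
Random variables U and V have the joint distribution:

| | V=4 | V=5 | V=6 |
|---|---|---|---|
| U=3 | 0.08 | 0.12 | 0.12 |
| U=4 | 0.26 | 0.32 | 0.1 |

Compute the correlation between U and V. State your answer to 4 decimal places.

-0.2275

E[U] = 3.68,  E[V] = 4.88
E[UV] = 17.88
cov(U,V) = E[UV] − E[U]E[V] = 17.88 − (3.68)(4.88) = -0.0784
Var(U) = 0.2176,  Var(V) = 0.5456
ρ = -0.0784 / √(0.2176·0.5456) ≈ -0.2275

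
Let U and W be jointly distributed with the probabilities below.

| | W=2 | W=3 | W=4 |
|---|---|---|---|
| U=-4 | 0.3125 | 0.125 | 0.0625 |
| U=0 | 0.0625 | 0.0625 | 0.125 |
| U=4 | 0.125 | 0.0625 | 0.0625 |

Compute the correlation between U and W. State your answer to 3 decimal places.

E[U] = -1,  E[W] = 2.75
E[UW] = -2.25
Cov(U,W) = E[UW] − E[U]E[W] = -2.25 − (-1)(2.75) = 0.5
Var(U) = 11,  Var(W) = 0.6875
ρ = 0.5 / √(11·0.6875) ≈ 0.182

0.182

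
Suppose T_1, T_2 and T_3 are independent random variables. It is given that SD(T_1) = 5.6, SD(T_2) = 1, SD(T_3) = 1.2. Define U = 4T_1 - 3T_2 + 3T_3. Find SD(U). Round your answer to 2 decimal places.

22.88

Var(T_1) = 31.36, Var(T_2) = 1, Var(T_3) = 1.44
By independence, Var(U) = (4)²Var(T_1) + (-3)²Var(T_2) + (3)²Var(T_3)
= (4)²·31.36 + (-3)²·1 + (3)²·1.44 = 523.72
SD(U) = √523.72 ≈ 22.88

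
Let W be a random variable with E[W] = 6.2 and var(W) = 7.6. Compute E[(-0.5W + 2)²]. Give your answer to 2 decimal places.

3.11

E[-0.5W + 2] = -0.5·6.2 + 2 = -1.1
var(-0.5W + 2) = (-0.5)²·7.6 = 1.9
E[(-0.5W + 2)²] = var((-0.5W + 2)) + (E[(-0.5W + 2)])² = 1.9 + (-1.1)² = 3.11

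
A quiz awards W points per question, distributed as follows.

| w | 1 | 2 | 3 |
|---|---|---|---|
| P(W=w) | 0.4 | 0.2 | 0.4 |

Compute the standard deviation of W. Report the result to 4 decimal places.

E[W] = (1)(0.4) + (2)(0.2) + (3)(0.4) = 2
E[W²] = (1)²(0.4) + (2)²(0.2) + (3)²(0.4) = 4.8
Var(W) = E[W²] − (E[W])² = 4.8 − (2)² = 0.8
sd(W) = √0.8 ≈ 0.8944

0.8944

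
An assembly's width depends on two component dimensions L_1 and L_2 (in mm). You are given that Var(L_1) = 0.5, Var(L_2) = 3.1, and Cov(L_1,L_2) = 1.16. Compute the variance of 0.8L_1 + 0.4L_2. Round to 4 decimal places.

1.5584

Var(0.8L_1 + 0.4L_2) = (0.8)²·Var(L_1) + (0.4)²·Var(L_2) + 2·(0.8)·(0.4)·Cov(L_1,L_2)
= 0.64·0.5 + 0.16·3.1 + 0.64·1.16 = 1.5584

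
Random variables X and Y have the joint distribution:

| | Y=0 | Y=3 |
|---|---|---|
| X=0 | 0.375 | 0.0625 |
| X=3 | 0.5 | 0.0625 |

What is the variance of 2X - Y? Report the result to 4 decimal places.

10.1250

E[X] = 1.6875,  E[Y] = 0.375,  E[XY] = 0.5625
Var(X) = 5.0625 − (1.6875)² = 2.21484375;  Var(Y) = 1.125 − (0.375)² = 0.984375
Cov(X,Y) = 0.5625 − (1.6875)(0.375) = -0.0703125
Var(2X - Y) = (2)²·2.21484375 + (-1)²·0.984375 + 2·(2)·(-1)·-0.0703125 = 10.125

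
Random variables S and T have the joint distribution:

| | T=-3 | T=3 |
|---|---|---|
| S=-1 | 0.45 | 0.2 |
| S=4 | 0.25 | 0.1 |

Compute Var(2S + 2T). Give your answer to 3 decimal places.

51.790

E[S] = 0.75,  E[T] = -1.2,  E[ST] = -1.05
Var(S) = 6.25 − (0.75)² = 5.6875;  Var(T) = 9 − (-1.2)² = 7.56
cov(S,T) = -1.05 − (0.75)(-1.2) = -0.15
Var(2S + 2T) = (2)²·5.6875 + (2)²·7.56 + 2·(2)·(2)·-0.15 = 51.79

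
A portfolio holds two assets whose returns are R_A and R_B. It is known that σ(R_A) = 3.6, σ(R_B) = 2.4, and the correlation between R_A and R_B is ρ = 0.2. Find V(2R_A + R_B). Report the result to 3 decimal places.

64.512

V(R_A) = (3.6)² = 12.96;  V(R_B) = (2.4)² = 5.76
cov(R_A,R_B) = ρ·σ(R_A)·σ(R_B) = 0.2·3.6·2.4 = 1.728
V(2R_A + R_B) = (2)²·V(R_A) + (1)²·V(R_B) + 2·(2)·(1)·cov(R_A,R_B)
= 4·12.96 + 1·5.76 + 4·1.728 = 64.512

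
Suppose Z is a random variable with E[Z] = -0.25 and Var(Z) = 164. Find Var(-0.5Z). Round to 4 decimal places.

41.0000

Var(-0.5Z) = (-0.5)²·Var(Z) = 0.25·164 = 41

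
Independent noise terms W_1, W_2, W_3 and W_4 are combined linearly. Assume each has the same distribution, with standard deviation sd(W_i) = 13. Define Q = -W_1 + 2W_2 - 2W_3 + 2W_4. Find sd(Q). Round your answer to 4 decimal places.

46.8722

Var(W_i) = (13)² = 169
By independence, Var(Q) = (-1)²Var(W_1) + (2)²Var(W_2) + (-2)²Var(W_3) + (2)²Var(W_4)
= (-1)²·169 + (2)²·169 + (-2)²·169 + (2)²·169 = 2197
sd(Q) = √2197 ≈ 46.8722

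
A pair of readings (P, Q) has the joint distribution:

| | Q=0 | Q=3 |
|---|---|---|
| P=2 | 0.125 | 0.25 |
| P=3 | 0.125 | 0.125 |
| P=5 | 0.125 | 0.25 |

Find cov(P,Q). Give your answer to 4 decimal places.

E[P] = 3.375,  E[Q] = 1.875
E[PQ] = 6.375
cov(P,Q) = E[PQ] − E[P]E[Q] = 6.375 − (3.375)(1.875) = 0.046875

0.0469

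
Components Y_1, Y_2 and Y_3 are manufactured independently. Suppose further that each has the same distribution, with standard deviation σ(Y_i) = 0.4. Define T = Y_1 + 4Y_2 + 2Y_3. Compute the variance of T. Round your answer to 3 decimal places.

Var(Y_i) = (0.4)² = 0.16
By independence, Var(T) = (1)²Var(Y_1) + (4)²Var(Y_2) + (2)²Var(Y_3)
= (1)²·0.16 + (4)²·0.16 + (2)²·0.16 = 3.36

3.360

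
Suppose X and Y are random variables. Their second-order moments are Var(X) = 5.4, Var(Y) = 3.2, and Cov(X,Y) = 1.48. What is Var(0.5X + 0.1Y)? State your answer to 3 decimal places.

Var(0.5X + 0.1Y) = (0.5)²·Var(X) + (0.1)²·Var(Y) + 2·(0.5)·(0.1)·Cov(X,Y)
= 0.25·5.4 + 0.01·3.2 + 0.1·1.48 = 1.53

1.530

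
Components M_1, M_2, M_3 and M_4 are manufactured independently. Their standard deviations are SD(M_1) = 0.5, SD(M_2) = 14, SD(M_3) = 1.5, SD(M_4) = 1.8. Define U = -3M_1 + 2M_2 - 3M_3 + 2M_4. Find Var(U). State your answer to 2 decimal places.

Var(M_1) = 0.25, Var(M_2) = 196, Var(M_3) = 2.25, Var(M_4) = 3.24
By independence, Var(U) = (-3)²Var(M_1) + (2)²Var(M_2) + (-3)²Var(M_3) + (2)²Var(M_4)
= (-3)²·0.25 + (2)²·196 + (-3)²·2.25 + (2)²·3.24 = 819.46

819.46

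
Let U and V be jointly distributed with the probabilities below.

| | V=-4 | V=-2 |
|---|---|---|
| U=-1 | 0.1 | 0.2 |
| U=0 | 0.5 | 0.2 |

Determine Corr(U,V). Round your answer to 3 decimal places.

E[U] = -0.3,  E[V] = -3.2
E[UV] = 0.8
cov(U,V) = E[UV] − E[U]E[V] = 0.8 − (-0.3)(-3.2) = -0.16
Var(U) = 0.21,  Var(V) = 0.96
ρ = -0.16 / √(0.21·0.96) ≈ -0.356

-0.356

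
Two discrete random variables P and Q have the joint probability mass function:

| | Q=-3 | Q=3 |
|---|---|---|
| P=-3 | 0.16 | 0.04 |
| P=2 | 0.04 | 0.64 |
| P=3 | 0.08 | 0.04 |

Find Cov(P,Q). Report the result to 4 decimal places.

E[P] = 1.12,  E[Q] = 1.32
E[PQ] = 4.32
Cov(P,Q) = E[PQ] − E[P]E[Q] = 4.32 − (1.12)(1.32) = 2.8416

2.8416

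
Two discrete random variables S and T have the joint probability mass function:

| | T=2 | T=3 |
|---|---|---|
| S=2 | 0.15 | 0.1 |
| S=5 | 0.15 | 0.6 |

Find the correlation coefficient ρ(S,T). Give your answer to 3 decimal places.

E[S] = 4.25,  E[T] = 2.7
E[ST] = 11.7
cov(S,T) = E[ST] − E[S]E[T] = 11.7 − (4.25)(2.7) = 0.225
Var(S) = 1.6875,  Var(T) = 0.21
ρ = 0.225 / √(1.6875·0.21) ≈ 0.378

0.378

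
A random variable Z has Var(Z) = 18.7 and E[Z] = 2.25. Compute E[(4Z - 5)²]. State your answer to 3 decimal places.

315.200

E[4Z - 5] = 4·2.25 − 5 = 4
Var(4Z - 5) = (4)²·18.7 = 299.2
E[(4Z - 5)²] = Var((4Z - 5)) + (E[(4Z - 5)])² = 299.2 + (4)² = 315.2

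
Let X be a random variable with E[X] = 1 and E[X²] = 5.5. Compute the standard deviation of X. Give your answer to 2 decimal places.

2.12

Var(X) = 5.5 − (1)² = 4.5
SD(X) = √4.5 ≈ 2.12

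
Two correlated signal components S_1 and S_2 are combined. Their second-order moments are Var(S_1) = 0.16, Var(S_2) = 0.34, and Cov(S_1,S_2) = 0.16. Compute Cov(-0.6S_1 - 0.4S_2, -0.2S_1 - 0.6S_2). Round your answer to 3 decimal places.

0.171

Cov(-0.6S_1 - 0.4S_2, -0.2S_1 - 0.6S_2) = (-0.6)(-0.2)Var(S_1) + (-0.4)(-0.6)Var(S_2) + [(-0.6)(-0.6) + (-0.4)(-0.2)]Cov(S_1,S_2)
= 0.12·0.16 + 0.24·0.34 + 0.44·0.16 = 0.1712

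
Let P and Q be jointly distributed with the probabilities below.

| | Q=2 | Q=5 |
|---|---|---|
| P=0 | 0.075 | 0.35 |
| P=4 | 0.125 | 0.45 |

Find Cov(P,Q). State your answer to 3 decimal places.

-0.120

E[P] = 2.3,  E[Q] = 4.4
E[PQ] = 10
Cov(P,Q) = E[PQ] − E[P]E[Q] = 10 − (2.3)(4.4) = -0.12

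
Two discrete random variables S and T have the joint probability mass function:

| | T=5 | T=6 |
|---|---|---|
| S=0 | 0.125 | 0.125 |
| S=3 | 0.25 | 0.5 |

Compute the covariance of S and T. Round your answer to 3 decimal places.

0.094

E[S] = 2.25,  E[T] = 5.625
E[ST] = 12.75
Cov(S,T) = E[ST] − E[S]E[T] = 12.75 − (2.25)(5.625) = 0.09375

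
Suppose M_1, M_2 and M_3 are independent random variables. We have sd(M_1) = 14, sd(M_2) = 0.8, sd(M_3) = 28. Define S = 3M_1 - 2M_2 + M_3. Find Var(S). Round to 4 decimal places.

Var(M_1) = 196, Var(M_2) = 0.64, Var(M_3) = 784
By independence, Var(S) = (3)²Var(M_1) + (-2)²Var(M_2) + (1)²Var(M_3)
= (3)²·196 + (-2)²·0.64 + (1)²·784 = 2550.56

2550.5600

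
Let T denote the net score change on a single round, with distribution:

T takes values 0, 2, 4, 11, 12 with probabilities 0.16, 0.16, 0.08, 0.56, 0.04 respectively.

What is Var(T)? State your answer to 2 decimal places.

22.44

E[T] = (0)(0.16) + (2)(0.16) + (4)(0.08) + (11)(0.56) + (12)(0.04) = 7.28
E[T²] = (0)²(0.16) + (2)²(0.16) + (4)²(0.08) + (11)²(0.56) + (12)²(0.04) = 75.44
Var(T) = E[T²] − (E[T])² = 75.44 − (7.28)² = 22.4416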